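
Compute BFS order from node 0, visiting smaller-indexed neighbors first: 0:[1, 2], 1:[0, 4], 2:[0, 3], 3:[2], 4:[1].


BFS queue: start with [0]
Visit order: [0, 1, 2, 4, 3]


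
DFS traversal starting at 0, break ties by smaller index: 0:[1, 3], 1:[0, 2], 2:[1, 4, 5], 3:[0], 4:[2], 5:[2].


DFS stack-based: start with [0]
Visit order: [0, 1, 2, 4, 5, 3]


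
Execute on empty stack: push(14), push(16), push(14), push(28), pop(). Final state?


push(14) -> [14]
push(16) -> [14, 16]
push(14) -> [14, 16, 14]
push(28) -> [14, 16, 14, 28]
pop() returns 28 -> [14, 16, 14]
Final stack (bottom to top): [14, 16, 14]


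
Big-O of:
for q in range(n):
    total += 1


Per nesting level: O(n) = O(n)
Complexity: O(n)


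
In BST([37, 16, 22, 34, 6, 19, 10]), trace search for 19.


BST root = 37
Search for 19: compare at each node
Path: [37, 16, 22, 19]


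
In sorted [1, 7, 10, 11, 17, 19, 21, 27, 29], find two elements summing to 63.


Two pointers: lo=0, hi=8
No pair sums to 63


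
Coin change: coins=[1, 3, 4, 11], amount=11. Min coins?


dp[0]=0; dp[i]=1+min(dp[i-c] for c in coins)
...dp[6]=2, dp[7]=2, dp[8]=2, dp[9]=3, dp[10]=3, dp[11]=1
Minimum coins for 11 = 1


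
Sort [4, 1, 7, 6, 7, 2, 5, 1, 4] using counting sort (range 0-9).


Count array: [0, 2, 1, 0, 2, 1, 1, 2, 0, 0]
Reconstruct: [1, 1, 2, 4, 4, 5, 6, 7, 7]


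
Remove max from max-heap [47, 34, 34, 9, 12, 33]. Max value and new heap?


Max = 47
Replace root with last, heapify down
Resulting heap: [34, 33, 34, 9, 12]


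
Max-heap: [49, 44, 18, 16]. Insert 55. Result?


Append 55: [49, 44, 18, 16, 55]
Bubble up: swap idx 4(55) with idx 1(44); swap idx 1(55) with idx 0(49)
Result: [55, 49, 18, 16, 44]


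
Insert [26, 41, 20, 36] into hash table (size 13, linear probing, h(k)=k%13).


Insertions: 26->slot 0; 41->slot 2; 20->slot 7; 36->slot 10
Table: [26, None, 41, None, None, None, None, 20, None, None, 36, None, None]


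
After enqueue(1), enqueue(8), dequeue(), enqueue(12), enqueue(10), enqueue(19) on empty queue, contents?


enqueue(1) -> [1]
enqueue(8) -> [1, 8]
dequeue() returns 1 -> [8]
enqueue(12) -> [8, 12]
enqueue(10) -> [8, 12, 10]
enqueue(19) -> [8, 12, 10, 19]
Final queue (front to back): [8, 12, 10, 19]


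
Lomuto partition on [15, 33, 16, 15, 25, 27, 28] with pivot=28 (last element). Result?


Elements <= 28 go left of pivot.
Result: [15, 16, 15, 25, 27, 28, 33], pivot at index 5


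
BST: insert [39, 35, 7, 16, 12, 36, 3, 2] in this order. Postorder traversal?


Root = 39; build tree by BST insertion.
Postorder traversal: [2, 3, 12, 16, 7, 36, 35, 39]


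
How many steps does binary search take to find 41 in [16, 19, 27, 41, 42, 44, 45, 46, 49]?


Search for 41:
[0,8] mid=4 arr[4]=42
[0,3] mid=1 arr[1]=19
[2,3] mid=2 arr[2]=27
[3,3] mid=3 arr[3]=41
Total: 4 comparisons


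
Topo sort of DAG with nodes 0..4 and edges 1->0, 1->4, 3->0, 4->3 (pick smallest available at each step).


Kahn's algorithm, process smallest node first
Order: [1, 2, 4, 3, 0]


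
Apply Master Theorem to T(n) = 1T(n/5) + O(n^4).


a=1, b=5, c=4. log_5(1)=0 < c=4. Case 3: O(n^c) = O(n^4)
Complexity: O(n^4)


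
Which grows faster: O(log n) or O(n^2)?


logarithmic grows slower than quadratic
O(log n) is asymptotically smaller; O(n^2) grows faster


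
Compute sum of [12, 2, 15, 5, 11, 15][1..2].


Prefix sums: [0, 12, 14, 29, 34, 45, 60]
Sum[1..2] = prefix[3] - prefix[1] = 29 - 12 = 17


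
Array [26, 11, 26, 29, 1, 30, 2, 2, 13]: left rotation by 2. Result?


Left rotate by 2: [26, 29, 1, 30, 2, 2, 13, 26, 11]


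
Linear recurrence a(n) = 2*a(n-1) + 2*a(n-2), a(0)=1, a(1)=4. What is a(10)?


Build bottom-up:
...a(8)=4240, a(9)=11584, a(10)=2*11584+2*4240=31648


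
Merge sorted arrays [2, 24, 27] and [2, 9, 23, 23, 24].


Compare heads, take smaller each step.
Merged: [2, 2, 9, 23, 23, 24, 24, 27]


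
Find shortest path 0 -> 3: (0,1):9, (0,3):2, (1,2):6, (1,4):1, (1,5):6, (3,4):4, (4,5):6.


Dijkstra from 0:
Distances: {0: 0, 1: 7, 2: 13, 3: 2, 4: 6, 5: 12}
Shortest distance to 3 = 2, path = [0, 3]


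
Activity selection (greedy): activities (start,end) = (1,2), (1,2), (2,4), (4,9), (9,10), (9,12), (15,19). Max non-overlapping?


Greedy: pick earliest-ending, then skip overlaps.
Selected (5 activities): [(1, 2), (2, 4), (4, 9), (9, 10), (15, 19)]


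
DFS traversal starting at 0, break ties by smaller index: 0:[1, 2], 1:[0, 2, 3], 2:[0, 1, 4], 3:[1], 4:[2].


DFS stack-based: start with [0]
Visit order: [0, 1, 2, 4, 3]


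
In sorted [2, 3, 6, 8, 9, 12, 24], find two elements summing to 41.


Two pointers: lo=0, hi=6
No pair sums to 41


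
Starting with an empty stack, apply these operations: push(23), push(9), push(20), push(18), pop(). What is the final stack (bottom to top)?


push(23) -> [23]
push(9) -> [23, 9]
push(20) -> [23, 9, 20]
push(18) -> [23, 9, 20, 18]
pop() returns 18 -> [23, 9, 20]
Final stack (bottom to top): [23, 9, 20]


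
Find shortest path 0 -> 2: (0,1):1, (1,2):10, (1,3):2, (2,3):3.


Dijkstra from 0:
Distances: {0: 0, 1: 1, 2: 6, 3: 3}
Shortest distance to 2 = 6, path = [0, 1, 3, 2]


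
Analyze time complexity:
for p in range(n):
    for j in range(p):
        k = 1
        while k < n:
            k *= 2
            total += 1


Per nesting level: O(n) * O(n) [triangular over p] * O(log n) = O(n^2 log n)
Complexity: O(n^2 log n)


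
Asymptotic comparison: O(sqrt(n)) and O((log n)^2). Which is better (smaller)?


polylogarithmic grows slower than sublinear
O((log n)^2) is asymptotically smaller; O(sqrt(n)) grows faster


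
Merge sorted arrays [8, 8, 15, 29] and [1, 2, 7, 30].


Compare heads, take smaller each step.
Merged: [1, 2, 7, 8, 8, 15, 29, 30]


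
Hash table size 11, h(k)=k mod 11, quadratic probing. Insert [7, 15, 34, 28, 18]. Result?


Insertions: 7->slot 7; 15->slot 4; 34->slot 1; 28->slot 6; 18->slot 8
Table: [None, 34, None, None, 15, None, 28, 7, 18, None, None]


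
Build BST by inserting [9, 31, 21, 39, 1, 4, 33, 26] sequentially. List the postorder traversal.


Root = 9; build tree by BST insertion.
Postorder traversal: [4, 1, 26, 21, 33, 39, 31, 9]


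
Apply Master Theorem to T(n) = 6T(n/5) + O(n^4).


a=6, b=5, c=4. log_5(6)=1.113 < c=4. Case 3: O(n^c) = O(n^4)
Complexity: O(n^4)


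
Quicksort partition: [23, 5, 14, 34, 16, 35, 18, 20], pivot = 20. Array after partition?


Elements <= 20 go left of pivot.
Result: [5, 14, 16, 18, 20, 35, 34, 23], pivot at index 4


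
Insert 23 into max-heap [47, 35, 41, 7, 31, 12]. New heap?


Append 23: [47, 35, 41, 7, 31, 12, 23]
Bubble up: no swaps needed
Result: [47, 35, 41, 7, 31, 12, 23]


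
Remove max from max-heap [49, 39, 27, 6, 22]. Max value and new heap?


Max = 49
Replace root with last, heapify down
Resulting heap: [39, 22, 27, 6]


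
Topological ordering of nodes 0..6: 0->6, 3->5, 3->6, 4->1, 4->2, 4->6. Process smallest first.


Kahn's algorithm, process smallest node first
Order: [0, 3, 4, 1, 2, 5, 6]


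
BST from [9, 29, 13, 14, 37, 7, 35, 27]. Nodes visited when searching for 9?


BST root = 9
Search for 9: compare at each node
Path: [9]


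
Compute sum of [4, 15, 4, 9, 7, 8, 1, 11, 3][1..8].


Prefix sums: [0, 4, 19, 23, 32, 39, 47, 48, 59, 62]
Sum[1..8] = prefix[9] - prefix[1] = 62 - 4 = 58


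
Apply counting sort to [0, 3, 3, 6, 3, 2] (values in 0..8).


Count array: [1, 0, 1, 3, 0, 0, 1, 0, 0]
Reconstruct: [0, 2, 3, 3, 3, 6]


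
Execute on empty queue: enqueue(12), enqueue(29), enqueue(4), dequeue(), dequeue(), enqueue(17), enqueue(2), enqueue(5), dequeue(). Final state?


enqueue(12) -> [12]
enqueue(29) -> [12, 29]
enqueue(4) -> [12, 29, 4]
dequeue() returns 12 -> [29, 4]
dequeue() returns 29 -> [4]
enqueue(17) -> [4, 17]
enqueue(2) -> [4, 17, 2]
enqueue(5) -> [4, 17, 2, 5]
dequeue() returns 4 -> [17, 2, 5]
Final queue (front to back): [17, 2, 5]


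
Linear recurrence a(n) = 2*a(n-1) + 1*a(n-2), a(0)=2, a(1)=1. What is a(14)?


Build bottom-up:
...a(12)=25342, a(13)=61181, a(14)=2*61181+1*25342=147704


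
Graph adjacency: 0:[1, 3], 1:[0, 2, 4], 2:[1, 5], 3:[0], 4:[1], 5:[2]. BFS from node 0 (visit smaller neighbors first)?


BFS queue: start with [0]
Visit order: [0, 1, 3, 2, 4, 5]


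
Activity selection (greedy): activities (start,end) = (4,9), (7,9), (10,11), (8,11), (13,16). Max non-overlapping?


Greedy: pick earliest-ending, then skip overlaps.
Selected (3 activities): [(4, 9), (10, 11), (13, 16)]


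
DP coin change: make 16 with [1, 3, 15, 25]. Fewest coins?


dp[0]=0; dp[i]=1+min(dp[i-c] for c in coins)
...dp[11]=5, dp[12]=4, dp[13]=5, dp[14]=6, dp[15]=1, dp[16]=2
Minimum coins for 16 = 2


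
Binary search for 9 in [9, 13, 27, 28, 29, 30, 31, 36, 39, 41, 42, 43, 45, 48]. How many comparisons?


Search for 9:
[0,13] mid=6 arr[6]=31
[0,5] mid=2 arr[2]=27
[0,1] mid=0 arr[0]=9
Total: 3 comparisons


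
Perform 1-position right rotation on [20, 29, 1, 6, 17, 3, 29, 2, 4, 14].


Right rotate by 1: [14, 20, 29, 1, 6, 17, 3, 29, 2, 4]


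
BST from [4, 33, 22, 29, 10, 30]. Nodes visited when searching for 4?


BST root = 4
Search for 4: compare at each node
Path: [4]


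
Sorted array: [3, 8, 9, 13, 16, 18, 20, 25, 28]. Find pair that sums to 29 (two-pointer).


Two pointers: lo=0, hi=8
Found pair: (9, 20) summing to 29


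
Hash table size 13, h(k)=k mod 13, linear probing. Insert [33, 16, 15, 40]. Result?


Insertions: 33->slot 7; 16->slot 3; 15->slot 2; 40->slot 1
Table: [None, 40, 15, 16, None, None, None, 33, None, None, None, None, None]


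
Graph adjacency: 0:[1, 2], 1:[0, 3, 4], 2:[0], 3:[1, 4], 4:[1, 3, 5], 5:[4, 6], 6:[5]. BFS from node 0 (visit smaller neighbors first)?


BFS queue: start with [0]
Visit order: [0, 1, 2, 3, 4, 5, 6]


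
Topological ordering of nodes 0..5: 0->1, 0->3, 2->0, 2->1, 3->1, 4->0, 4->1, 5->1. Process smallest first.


Kahn's algorithm, process smallest node first
Order: [2, 4, 0, 3, 5, 1]


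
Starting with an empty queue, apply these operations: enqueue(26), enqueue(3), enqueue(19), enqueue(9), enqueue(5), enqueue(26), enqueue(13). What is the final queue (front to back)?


enqueue(26) -> [26]
enqueue(3) -> [26, 3]
enqueue(19) -> [26, 3, 19]
enqueue(9) -> [26, 3, 19, 9]
enqueue(5) -> [26, 3, 19, 9, 5]
enqueue(26) -> [26, 3, 19, 9, 5, 26]
enqueue(13) -> [26, 3, 19, 9, 5, 26, 13]
Final queue (front to back): [26, 3, 19, 9, 5, 26, 13]


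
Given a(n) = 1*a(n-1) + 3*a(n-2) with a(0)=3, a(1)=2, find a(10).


Build bottom-up:
...a(8)=1307, a(9)=2969, a(10)=1*2969+3*1307=6890


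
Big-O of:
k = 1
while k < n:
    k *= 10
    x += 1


Per nesting level: O(log n) = O(log n)
Complexity: O(log n)


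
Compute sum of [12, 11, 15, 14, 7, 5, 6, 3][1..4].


Prefix sums: [0, 12, 23, 38, 52, 59, 64, 70, 73]
Sum[1..4] = prefix[5] - prefix[1] = 59 - 12 = 47


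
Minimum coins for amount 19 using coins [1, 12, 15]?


dp[0]=0; dp[i]=1+min(dp[i-c] for c in coins)
...dp[14]=3, dp[15]=1, dp[16]=2, dp[17]=3, dp[18]=4, dp[19]=5
Minimum coins for 19 = 5


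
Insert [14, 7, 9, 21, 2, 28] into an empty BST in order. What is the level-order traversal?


Root = 14; build tree by BST insertion.
Level-Order traversal: [14, 7, 21, 2, 9, 28]


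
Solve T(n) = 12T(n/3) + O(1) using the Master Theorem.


a=12, b=3, c=0. log_3(12)=2.262 > c=0. Case 1: O(n^log_b(a)) = O(n^2.262)
Complexity: O(n^2.262)


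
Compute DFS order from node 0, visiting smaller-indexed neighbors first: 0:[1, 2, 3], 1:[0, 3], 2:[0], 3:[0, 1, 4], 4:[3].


DFS stack-based: start with [0]
Visit order: [0, 1, 3, 4, 2]


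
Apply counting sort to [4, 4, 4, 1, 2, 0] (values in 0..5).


Count array: [1, 1, 1, 0, 3, 0]
Reconstruct: [0, 1, 2, 4, 4, 4]


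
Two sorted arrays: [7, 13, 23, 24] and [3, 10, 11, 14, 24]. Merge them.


Compare heads, take smaller each step.
Merged: [3, 7, 10, 11, 13, 14, 23, 24, 24]


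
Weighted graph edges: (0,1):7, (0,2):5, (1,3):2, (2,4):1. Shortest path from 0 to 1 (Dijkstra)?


Dijkstra from 0:
Distances: {0: 0, 1: 7, 2: 5, 3: 9, 4: 6}
Shortest distance to 1 = 7, path = [0, 1]


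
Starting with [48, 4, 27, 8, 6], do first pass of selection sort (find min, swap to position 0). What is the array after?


After one pass: [4, 48, 27, 8, 6]


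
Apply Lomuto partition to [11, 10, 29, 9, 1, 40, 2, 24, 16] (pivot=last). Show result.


Elements <= 16 go left of pivot.
Result: [11, 10, 9, 1, 2, 16, 29, 24, 40], pivot at index 5


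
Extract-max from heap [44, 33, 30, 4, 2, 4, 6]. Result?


Max = 44
Replace root with last, heapify down
Resulting heap: [33, 6, 30, 4, 2, 4]


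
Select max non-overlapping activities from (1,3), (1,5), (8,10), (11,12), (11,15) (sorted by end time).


Greedy: pick earliest-ending, then skip overlaps.
Selected (3 activities): [(1, 3), (8, 10), (11, 12)]


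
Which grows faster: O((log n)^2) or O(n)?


polylogarithmic grows slower than linear
O((log n)^2) is asymptotically smaller; O(n) grows faster


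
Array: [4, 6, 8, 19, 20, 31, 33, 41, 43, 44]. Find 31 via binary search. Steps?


Search for 31:
[0,9] mid=4 arr[4]=20
[5,9] mid=7 arr[7]=41
[5,6] mid=5 arr[5]=31
Total: 3 comparisons


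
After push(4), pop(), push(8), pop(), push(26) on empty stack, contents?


push(4) -> [4]
pop() returns 4 -> []
push(8) -> [8]
pop() returns 8 -> []
push(26) -> [26]
Final stack (bottom to top): [26]


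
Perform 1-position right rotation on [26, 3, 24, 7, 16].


Right rotate by 1: [16, 26, 3, 24, 7]


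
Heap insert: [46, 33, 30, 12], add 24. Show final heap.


Append 24: [46, 33, 30, 12, 24]
Bubble up: no swaps needed
Result: [46, 33, 30, 12, 24]


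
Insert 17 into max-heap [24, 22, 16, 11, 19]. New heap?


Append 17: [24, 22, 16, 11, 19, 17]
Bubble up: swap idx 5(17) with idx 2(16)
Result: [24, 22, 17, 11, 19, 16]


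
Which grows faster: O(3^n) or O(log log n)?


double-logarithmic grows slower than exponential (base 3)
O(log log n) is asymptotically smaller; O(3^n) grows faster


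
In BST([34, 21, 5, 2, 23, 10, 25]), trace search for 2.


BST root = 34
Search for 2: compare at each node
Path: [34, 21, 5, 2]


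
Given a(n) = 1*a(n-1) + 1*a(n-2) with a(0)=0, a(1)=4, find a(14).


Build bottom-up:
...a(12)=576, a(13)=932, a(14)=1*932+1*576=1508


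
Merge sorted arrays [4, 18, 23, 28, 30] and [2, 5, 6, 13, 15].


Compare heads, take smaller each step.
Merged: [2, 4, 5, 6, 13, 15, 18, 23, 28, 30]


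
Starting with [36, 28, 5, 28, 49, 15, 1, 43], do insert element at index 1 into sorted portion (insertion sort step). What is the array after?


After one pass: [28, 36, 5, 28, 49, 15, 1, 43]


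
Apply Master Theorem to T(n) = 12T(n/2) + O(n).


a=12, b=2, c=1. log_2(12)=3.585 > c=1. Case 1: O(n^log_b(a)) = O(n^3.585)
Complexity: O(n^3.585)


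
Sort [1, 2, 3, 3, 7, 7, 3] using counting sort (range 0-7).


Count array: [0, 1, 1, 3, 0, 0, 0, 2]
Reconstruct: [1, 2, 3, 3, 3, 7, 7]


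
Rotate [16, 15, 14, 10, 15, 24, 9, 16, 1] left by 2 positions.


Left rotate by 2: [14, 10, 15, 24, 9, 16, 1, 16, 15]


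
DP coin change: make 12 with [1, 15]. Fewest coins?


dp[0]=0; dp[i]=1+min(dp[i-c] for c in coins)
...dp[7]=7, dp[8]=8, dp[9]=9, dp[10]=10, dp[11]=11, dp[12]=12
Minimum coins for 12 = 12


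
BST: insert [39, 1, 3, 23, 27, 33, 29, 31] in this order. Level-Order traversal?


Root = 39; build tree by BST insertion.
Level-Order traversal: [39, 1, 3, 23, 27, 33, 29, 31]


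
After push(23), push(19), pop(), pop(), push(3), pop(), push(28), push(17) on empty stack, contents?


push(23) -> [23]
push(19) -> [23, 19]
pop() returns 19 -> [23]
pop() returns 23 -> []
push(3) -> [3]
pop() returns 3 -> []
push(28) -> [28]
push(17) -> [28, 17]
Final stack (bottom to top): [28, 17]


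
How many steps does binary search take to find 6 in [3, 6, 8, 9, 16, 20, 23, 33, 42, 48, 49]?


Search for 6:
[0,10] mid=5 arr[5]=20
[0,4] mid=2 arr[2]=8
[0,1] mid=0 arr[0]=3
[1,1] mid=1 arr[1]=6
Total: 4 comparisons


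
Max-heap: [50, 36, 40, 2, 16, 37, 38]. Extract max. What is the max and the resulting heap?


Max = 50
Replace root with last, heapify down
Resulting heap: [40, 36, 38, 2, 16, 37]


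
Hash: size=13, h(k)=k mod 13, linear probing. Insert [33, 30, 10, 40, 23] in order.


Insertions: 33->slot 7; 30->slot 4; 10->slot 10; 40->slot 1; 23->slot 11
Table: [None, 40, None, None, 30, None, None, 33, None, None, 10, 23, None]


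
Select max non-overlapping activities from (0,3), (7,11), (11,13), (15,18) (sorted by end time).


Greedy: pick earliest-ending, then skip overlaps.
Selected (4 activities): [(0, 3), (7, 11), (11, 13), (15, 18)]


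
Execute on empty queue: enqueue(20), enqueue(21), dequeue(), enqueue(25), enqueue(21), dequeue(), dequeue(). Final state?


enqueue(20) -> [20]
enqueue(21) -> [20, 21]
dequeue() returns 20 -> [21]
enqueue(25) -> [21, 25]
enqueue(21) -> [21, 25, 21]
dequeue() returns 21 -> [25, 21]
dequeue() returns 25 -> [21]
Final queue (front to back): [21]


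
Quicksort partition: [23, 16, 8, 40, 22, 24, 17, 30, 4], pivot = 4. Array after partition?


Elements <= 4 go left of pivot.
Result: [4, 16, 8, 40, 22, 24, 17, 30, 23], pivot at index 0


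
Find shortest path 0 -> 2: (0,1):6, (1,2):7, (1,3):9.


Dijkstra from 0:
Distances: {0: 0, 1: 6, 2: 13, 3: 15}
Shortest distance to 2 = 13, path = [0, 1, 2]


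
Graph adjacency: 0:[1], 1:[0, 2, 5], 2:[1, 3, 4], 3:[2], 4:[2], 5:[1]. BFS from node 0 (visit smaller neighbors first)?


BFS queue: start with [0]
Visit order: [0, 1, 2, 5, 3, 4]


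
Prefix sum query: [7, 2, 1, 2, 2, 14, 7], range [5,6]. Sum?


Prefix sums: [0, 7, 9, 10, 12, 14, 28, 35]
Sum[5..6] = prefix[7] - prefix[5] = 35 - 14 = 21


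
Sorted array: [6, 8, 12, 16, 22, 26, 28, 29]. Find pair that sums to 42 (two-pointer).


Two pointers: lo=0, hi=7
Found pair: (16, 26) summing to 42


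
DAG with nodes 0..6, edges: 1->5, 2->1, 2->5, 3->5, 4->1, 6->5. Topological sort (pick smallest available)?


Kahn's algorithm, process smallest node first
Order: [0, 2, 3, 4, 1, 6, 5]


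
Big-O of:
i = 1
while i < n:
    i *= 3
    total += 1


Per nesting level: O(log n) = O(log n)
Complexity: O(log n)


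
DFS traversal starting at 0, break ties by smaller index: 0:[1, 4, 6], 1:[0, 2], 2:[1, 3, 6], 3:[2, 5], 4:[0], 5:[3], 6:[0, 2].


DFS stack-based: start with [0]
Visit order: [0, 1, 2, 3, 5, 6, 4]


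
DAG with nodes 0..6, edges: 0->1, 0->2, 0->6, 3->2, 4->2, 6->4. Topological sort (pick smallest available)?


Kahn's algorithm, process smallest node first
Order: [0, 1, 3, 5, 6, 4, 2]


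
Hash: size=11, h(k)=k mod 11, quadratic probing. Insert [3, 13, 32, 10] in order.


Insertions: 3->slot 3; 13->slot 2; 32->slot 10; 10->slot 0
Table: [10, None, 13, 3, None, None, None, None, None, None, 32]


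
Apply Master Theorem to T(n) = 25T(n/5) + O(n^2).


a=25, b=5, c=2. log_5(25)=2 = c=2. Case 2: O(n^c log n) = O(n^2 log n)
Complexity: O(n^2 log n)


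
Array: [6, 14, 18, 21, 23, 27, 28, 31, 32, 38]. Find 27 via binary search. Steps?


Search for 27:
[0,9] mid=4 arr[4]=23
[5,9] mid=7 arr[7]=31
[5,6] mid=5 arr[5]=27
Total: 3 comparisons


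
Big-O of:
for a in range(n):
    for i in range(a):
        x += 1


Per nesting level: O(n) * O(n) [triangular over a] = O(n^2)
Complexity: O(n^2)


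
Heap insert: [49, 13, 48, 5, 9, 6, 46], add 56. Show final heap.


Append 56: [49, 13, 48, 5, 9, 6, 46, 56]
Bubble up: swap idx 7(56) with idx 3(5); swap idx 3(56) with idx 1(13); swap idx 1(56) with idx 0(49)
Result: [56, 49, 48, 13, 9, 6, 46, 5]


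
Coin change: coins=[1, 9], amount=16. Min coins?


dp[0]=0; dp[i]=1+min(dp[i-c] for c in coins)
...dp[11]=3, dp[12]=4, dp[13]=5, dp[14]=6, dp[15]=7, dp[16]=8
Minimum coins for 16 = 8


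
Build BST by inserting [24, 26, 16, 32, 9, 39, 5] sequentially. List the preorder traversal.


Root = 24; build tree by BST insertion.
Preorder traversal: [24, 16, 9, 5, 26, 32, 39]


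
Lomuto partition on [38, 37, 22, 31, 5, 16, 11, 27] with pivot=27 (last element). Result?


Elements <= 27 go left of pivot.
Result: [22, 5, 16, 11, 27, 38, 31, 37], pivot at index 4


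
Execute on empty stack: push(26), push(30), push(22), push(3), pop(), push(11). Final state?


push(26) -> [26]
push(30) -> [26, 30]
push(22) -> [26, 30, 22]
push(3) -> [26, 30, 22, 3]
pop() returns 3 -> [26, 30, 22]
push(11) -> [26, 30, 22, 11]
Final stack (bottom to top): [26, 30, 22, 11]


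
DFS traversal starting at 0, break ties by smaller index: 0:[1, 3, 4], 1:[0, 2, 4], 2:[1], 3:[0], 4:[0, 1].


DFS stack-based: start with [0]
Visit order: [0, 1, 2, 4, 3]


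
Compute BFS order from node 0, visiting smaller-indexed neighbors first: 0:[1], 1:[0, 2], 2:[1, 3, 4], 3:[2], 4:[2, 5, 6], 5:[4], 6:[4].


BFS queue: start with [0]
Visit order: [0, 1, 2, 3, 4, 5, 6]


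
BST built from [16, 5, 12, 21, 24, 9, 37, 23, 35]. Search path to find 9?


BST root = 16
Search for 9: compare at each node
Path: [16, 5, 12, 9]


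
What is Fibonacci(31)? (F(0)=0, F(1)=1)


F(n)=F(n-1)+F(n-2)
...F(29)=514229, F(30)=832040, F(31)=1346269


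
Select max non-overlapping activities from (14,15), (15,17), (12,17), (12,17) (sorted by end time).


Greedy: pick earliest-ending, then skip overlaps.
Selected (2 activities): [(14, 15), (15, 17)]


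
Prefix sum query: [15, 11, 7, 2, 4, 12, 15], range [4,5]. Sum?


Prefix sums: [0, 15, 26, 33, 35, 39, 51, 66]
Sum[4..5] = prefix[6] - prefix[4] = 51 - 35 = 16


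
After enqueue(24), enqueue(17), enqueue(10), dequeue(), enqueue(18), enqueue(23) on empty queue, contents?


enqueue(24) -> [24]
enqueue(17) -> [24, 17]
enqueue(10) -> [24, 17, 10]
dequeue() returns 24 -> [17, 10]
enqueue(18) -> [17, 10, 18]
enqueue(23) -> [17, 10, 18, 23]
Final queue (front to back): [17, 10, 18, 23]


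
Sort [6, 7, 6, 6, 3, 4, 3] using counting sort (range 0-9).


Count array: [0, 0, 0, 2, 1, 0, 3, 1, 0, 0]
Reconstruct: [3, 3, 4, 6, 6, 6, 7]


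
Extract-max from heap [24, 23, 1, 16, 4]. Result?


Max = 24
Replace root with last, heapify down
Resulting heap: [23, 16, 1, 4]


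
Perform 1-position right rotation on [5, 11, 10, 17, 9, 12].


Right rotate by 1: [12, 5, 11, 10, 17, 9]


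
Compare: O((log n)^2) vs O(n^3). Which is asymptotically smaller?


polylogarithmic grows slower than cubic
O((log n)^2) is asymptotically smaller; O(n^3) grows faster


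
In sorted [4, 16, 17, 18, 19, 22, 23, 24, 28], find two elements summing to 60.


Two pointers: lo=0, hi=8
No pair sums to 60


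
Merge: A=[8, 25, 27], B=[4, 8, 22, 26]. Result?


Compare heads, take smaller each step.
Merged: [4, 8, 8, 22, 25, 26, 27]


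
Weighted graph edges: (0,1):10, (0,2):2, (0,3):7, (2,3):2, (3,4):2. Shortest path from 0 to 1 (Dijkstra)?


Dijkstra from 0:
Distances: {0: 0, 1: 10, 2: 2, 3: 4, 4: 6}
Shortest distance to 1 = 10, path = [0, 1]


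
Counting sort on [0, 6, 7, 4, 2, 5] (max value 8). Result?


Count array: [1, 0, 1, 0, 1, 1, 1, 1, 0]
Reconstruct: [0, 2, 4, 5, 6, 7]


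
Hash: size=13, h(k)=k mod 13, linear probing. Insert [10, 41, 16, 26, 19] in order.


Insertions: 10->slot 10; 41->slot 2; 16->slot 3; 26->slot 0; 19->slot 6
Table: [26, None, 41, 16, None, None, 19, None, None, None, 10, None, None]


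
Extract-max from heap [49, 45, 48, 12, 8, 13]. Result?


Max = 49
Replace root with last, heapify down
Resulting heap: [48, 45, 13, 12, 8]


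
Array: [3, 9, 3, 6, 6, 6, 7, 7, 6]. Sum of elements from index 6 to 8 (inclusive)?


Prefix sums: [0, 3, 12, 15, 21, 27, 33, 40, 47, 53]
Sum[6..8] = prefix[9] - prefix[6] = 53 - 33 = 20


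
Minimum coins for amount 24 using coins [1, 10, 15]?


dp[0]=0; dp[i]=1+min(dp[i-c] for c in coins)
...dp[19]=5, dp[20]=2, dp[21]=3, dp[22]=4, dp[23]=5, dp[24]=6
Minimum coins for 24 = 6


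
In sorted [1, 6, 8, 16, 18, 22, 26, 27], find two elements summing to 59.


Two pointers: lo=0, hi=7
No pair sums to 59


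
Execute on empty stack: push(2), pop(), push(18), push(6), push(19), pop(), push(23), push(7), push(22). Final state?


push(2) -> [2]
pop() returns 2 -> []
push(18) -> [18]
push(6) -> [18, 6]
push(19) -> [18, 6, 19]
pop() returns 19 -> [18, 6]
push(23) -> [18, 6, 23]
push(7) -> [18, 6, 23, 7]
push(22) -> [18, 6, 23, 7, 22]
Final stack (bottom to top): [18, 6, 23, 7, 22]


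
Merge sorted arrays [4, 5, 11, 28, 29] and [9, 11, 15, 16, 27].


Compare heads, take smaller each step.
Merged: [4, 5, 9, 11, 11, 15, 16, 27, 28, 29]


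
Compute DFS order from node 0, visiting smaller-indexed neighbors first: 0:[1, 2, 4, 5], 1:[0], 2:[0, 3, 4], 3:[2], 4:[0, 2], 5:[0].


DFS stack-based: start with [0]
Visit order: [0, 1, 2, 3, 4, 5]


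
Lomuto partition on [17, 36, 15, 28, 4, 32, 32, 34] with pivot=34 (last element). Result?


Elements <= 34 go left of pivot.
Result: [17, 15, 28, 4, 32, 32, 34, 36], pivot at index 6


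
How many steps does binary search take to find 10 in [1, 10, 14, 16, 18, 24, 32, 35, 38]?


Search for 10:
[0,8] mid=4 arr[4]=18
[0,3] mid=1 arr[1]=10
Total: 2 comparisons


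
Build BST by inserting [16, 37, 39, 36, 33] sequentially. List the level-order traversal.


Root = 16; build tree by BST insertion.
Level-Order traversal: [16, 37, 36, 39, 33]


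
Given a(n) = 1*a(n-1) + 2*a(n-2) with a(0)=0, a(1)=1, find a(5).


Build bottom-up:
...a(3)=3, a(4)=5, a(5)=1*5+2*3=11


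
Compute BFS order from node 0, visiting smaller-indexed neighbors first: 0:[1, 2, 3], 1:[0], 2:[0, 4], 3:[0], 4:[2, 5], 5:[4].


BFS queue: start with [0]
Visit order: [0, 1, 2, 3, 4, 5]


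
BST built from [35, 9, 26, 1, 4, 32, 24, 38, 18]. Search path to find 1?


BST root = 35
Search for 1: compare at each node
Path: [35, 9, 1]


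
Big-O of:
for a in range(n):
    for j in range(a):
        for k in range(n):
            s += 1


Per nesting level: O(n) * O(n) [triangular over a] * O(n) = O(n^3)
Complexity: O(n^3)


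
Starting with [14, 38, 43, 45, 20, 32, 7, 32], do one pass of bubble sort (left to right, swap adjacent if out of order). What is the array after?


After one pass: [14, 38, 43, 20, 32, 7, 32, 45]


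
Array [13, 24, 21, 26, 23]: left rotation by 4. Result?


Left rotate by 4: [23, 13, 24, 21, 26]


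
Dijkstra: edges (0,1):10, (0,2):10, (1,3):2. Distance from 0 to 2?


Dijkstra from 0:
Distances: {0: 0, 1: 10, 2: 10, 3: 12}
Shortest distance to 2 = 10, path = [0, 2]


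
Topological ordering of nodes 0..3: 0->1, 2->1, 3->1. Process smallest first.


Kahn's algorithm, process smallest node first
Order: [0, 2, 3, 1]


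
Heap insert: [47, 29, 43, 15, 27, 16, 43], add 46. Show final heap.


Append 46: [47, 29, 43, 15, 27, 16, 43, 46]
Bubble up: swap idx 7(46) with idx 3(15); swap idx 3(46) with idx 1(29)
Result: [47, 46, 43, 29, 27, 16, 43, 15]


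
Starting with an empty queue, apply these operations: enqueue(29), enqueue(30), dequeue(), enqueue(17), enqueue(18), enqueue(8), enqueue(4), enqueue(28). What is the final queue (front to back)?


enqueue(29) -> [29]
enqueue(30) -> [29, 30]
dequeue() returns 29 -> [30]
enqueue(17) -> [30, 17]
enqueue(18) -> [30, 17, 18]
enqueue(8) -> [30, 17, 18, 8]
enqueue(4) -> [30, 17, 18, 8, 4]
enqueue(28) -> [30, 17, 18, 8, 4, 28]
Final queue (front to back): [30, 17, 18, 8, 4, 28]


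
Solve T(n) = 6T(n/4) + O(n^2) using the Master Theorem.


a=6, b=4, c=2. log_4(6)=1.292 < c=2. Case 3: O(n^c) = O(n^2)
Complexity: O(n^2)


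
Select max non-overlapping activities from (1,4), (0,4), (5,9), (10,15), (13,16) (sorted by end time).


Greedy: pick earliest-ending, then skip overlaps.
Selected (3 activities): [(1, 4), (5, 9), (10, 15)]


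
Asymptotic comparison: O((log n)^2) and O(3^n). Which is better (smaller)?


polylogarithmic grows slower than exponential (base 3)
O((log n)^2) is asymptotically smaller; O(3^n) grows faster


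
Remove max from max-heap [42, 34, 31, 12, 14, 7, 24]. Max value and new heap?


Max = 42
Replace root with last, heapify down
Resulting heap: [34, 24, 31, 12, 14, 7]


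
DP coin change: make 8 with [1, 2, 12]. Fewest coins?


dp[0]=0; dp[i]=1+min(dp[i-c] for c in coins)
...dp[3]=2, dp[4]=2, dp[5]=3, dp[6]=3, dp[7]=4, dp[8]=4
Minimum coins for 8 = 4


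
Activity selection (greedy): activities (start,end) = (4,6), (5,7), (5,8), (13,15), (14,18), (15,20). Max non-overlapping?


Greedy: pick earliest-ending, then skip overlaps.
Selected (3 activities): [(4, 6), (13, 15), (15, 20)]


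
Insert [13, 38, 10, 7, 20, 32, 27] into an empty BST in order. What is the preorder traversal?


Root = 13; build tree by BST insertion.
Preorder traversal: [13, 10, 7, 38, 20, 32, 27]


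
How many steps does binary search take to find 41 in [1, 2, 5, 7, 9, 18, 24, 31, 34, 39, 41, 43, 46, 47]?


Search for 41:
[0,13] mid=6 arr[6]=24
[7,13] mid=10 arr[10]=41
Total: 2 comparisons


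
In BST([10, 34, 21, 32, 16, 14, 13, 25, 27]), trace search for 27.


BST root = 10
Search for 27: compare at each node
Path: [10, 34, 21, 32, 25, 27]


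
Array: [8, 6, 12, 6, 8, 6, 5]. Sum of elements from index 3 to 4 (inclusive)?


Prefix sums: [0, 8, 14, 26, 32, 40, 46, 51]
Sum[3..4] = prefix[5] - prefix[3] = 40 - 26 = 14


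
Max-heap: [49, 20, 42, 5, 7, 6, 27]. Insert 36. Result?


Append 36: [49, 20, 42, 5, 7, 6, 27, 36]
Bubble up: swap idx 7(36) with idx 3(5); swap idx 3(36) with idx 1(20)
Result: [49, 36, 42, 20, 7, 6, 27, 5]


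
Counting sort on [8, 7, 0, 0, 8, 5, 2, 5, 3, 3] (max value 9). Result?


Count array: [2, 0, 1, 2, 0, 2, 0, 1, 2, 0]
Reconstruct: [0, 0, 2, 3, 3, 5, 5, 7, 8, 8]


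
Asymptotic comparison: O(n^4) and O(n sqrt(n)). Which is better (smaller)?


n^1.5 grows slower than quartic
O(n sqrt(n)) is asymptotically smaller; O(n^4) grows faster


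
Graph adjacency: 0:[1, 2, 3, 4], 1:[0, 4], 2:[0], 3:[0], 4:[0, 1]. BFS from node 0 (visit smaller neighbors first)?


BFS queue: start with [0]
Visit order: [0, 1, 2, 3, 4]


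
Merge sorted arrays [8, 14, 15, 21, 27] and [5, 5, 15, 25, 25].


Compare heads, take smaller each step.
Merged: [5, 5, 8, 14, 15, 15, 21, 25, 25, 27]


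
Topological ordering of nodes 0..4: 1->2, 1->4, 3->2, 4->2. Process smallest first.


Kahn's algorithm, process smallest node first
Order: [0, 1, 3, 4, 2]


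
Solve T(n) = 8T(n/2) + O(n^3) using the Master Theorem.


a=8, b=2, c=3. log_2(8)=3 = c=3. Case 2: O(n^c log n) = O(n^3 log n)
Complexity: O(n^3 log n)


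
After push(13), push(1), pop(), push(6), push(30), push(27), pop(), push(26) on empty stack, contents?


push(13) -> [13]
push(1) -> [13, 1]
pop() returns 1 -> [13]
push(6) -> [13, 6]
push(30) -> [13, 6, 30]
push(27) -> [13, 6, 30, 27]
pop() returns 27 -> [13, 6, 30]
push(26) -> [13, 6, 30, 26]
Final stack (bottom to top): [13, 6, 30, 26]


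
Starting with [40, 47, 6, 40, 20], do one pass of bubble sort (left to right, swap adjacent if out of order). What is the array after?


After one pass: [40, 6, 40, 20, 47]


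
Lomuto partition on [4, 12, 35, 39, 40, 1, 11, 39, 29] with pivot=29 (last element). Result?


Elements <= 29 go left of pivot.
Result: [4, 12, 1, 11, 29, 35, 39, 39, 40], pivot at index 4


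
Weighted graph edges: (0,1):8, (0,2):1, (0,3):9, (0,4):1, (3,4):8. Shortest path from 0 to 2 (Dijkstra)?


Dijkstra from 0:
Distances: {0: 0, 1: 8, 2: 1, 3: 9, 4: 1}
Shortest distance to 2 = 1, path = [0, 2]


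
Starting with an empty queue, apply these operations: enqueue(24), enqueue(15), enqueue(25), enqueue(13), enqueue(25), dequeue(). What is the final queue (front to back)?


enqueue(24) -> [24]
enqueue(15) -> [24, 15]
enqueue(25) -> [24, 15, 25]
enqueue(13) -> [24, 15, 25, 13]
enqueue(25) -> [24, 15, 25, 13, 25]
dequeue() returns 24 -> [15, 25, 13, 25]
Final queue (front to back): [15, 25, 13, 25]


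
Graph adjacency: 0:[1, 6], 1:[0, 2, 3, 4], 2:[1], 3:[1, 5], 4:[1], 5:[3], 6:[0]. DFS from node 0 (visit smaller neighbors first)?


DFS stack-based: start with [0]
Visit order: [0, 1, 2, 3, 5, 4, 6]


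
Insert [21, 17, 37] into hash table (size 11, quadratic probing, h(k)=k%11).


Insertions: 21->slot 10; 17->slot 6; 37->slot 4
Table: [None, None, None, None, 37, None, 17, None, None, None, 21]


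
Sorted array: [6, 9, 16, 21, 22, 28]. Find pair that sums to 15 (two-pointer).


Two pointers: lo=0, hi=5
Found pair: (6, 9) summing to 15


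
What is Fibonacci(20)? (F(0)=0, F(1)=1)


F(n)=F(n-1)+F(n-2)
...F(18)=2584, F(19)=4181, F(20)=6765


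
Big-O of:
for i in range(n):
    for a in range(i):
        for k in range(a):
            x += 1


Per nesting level: O(n) * O(n) [triangular over i] * O(n) [triangular over a] = O(n^3)
Complexity: O(n^3)


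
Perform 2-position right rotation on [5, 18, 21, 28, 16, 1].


Right rotate by 2: [16, 1, 5, 18, 21, 28]


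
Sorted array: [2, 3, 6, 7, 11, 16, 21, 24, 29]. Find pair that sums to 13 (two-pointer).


Two pointers: lo=0, hi=8
Found pair: (2, 11) summing to 13


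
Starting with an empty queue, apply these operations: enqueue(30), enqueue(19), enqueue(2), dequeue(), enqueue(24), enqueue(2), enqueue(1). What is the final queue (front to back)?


enqueue(30) -> [30]
enqueue(19) -> [30, 19]
enqueue(2) -> [30, 19, 2]
dequeue() returns 30 -> [19, 2]
enqueue(24) -> [19, 2, 24]
enqueue(2) -> [19, 2, 24, 2]
enqueue(1) -> [19, 2, 24, 2, 1]
Final queue (front to back): [19, 2, 24, 2, 1]


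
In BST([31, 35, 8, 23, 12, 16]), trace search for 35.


BST root = 31
Search for 35: compare at each node
Path: [31, 35]


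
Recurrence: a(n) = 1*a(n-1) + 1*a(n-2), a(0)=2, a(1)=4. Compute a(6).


Build bottom-up:
...a(4)=16, a(5)=26, a(6)=1*26+1*16=42


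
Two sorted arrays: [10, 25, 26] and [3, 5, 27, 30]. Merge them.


Compare heads, take smaller each step.
Merged: [3, 5, 10, 25, 26, 27, 30]


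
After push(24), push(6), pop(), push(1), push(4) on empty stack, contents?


push(24) -> [24]
push(6) -> [24, 6]
pop() returns 6 -> [24]
push(1) -> [24, 1]
push(4) -> [24, 1, 4]
Final stack (bottom to top): [24, 1, 4]


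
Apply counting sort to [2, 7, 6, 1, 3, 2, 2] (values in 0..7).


Count array: [0, 1, 3, 1, 0, 0, 1, 1]
Reconstruct: [1, 2, 2, 2, 3, 6, 7]


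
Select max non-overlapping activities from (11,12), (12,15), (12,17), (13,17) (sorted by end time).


Greedy: pick earliest-ending, then skip overlaps.
Selected (2 activities): [(11, 12), (12, 15)]


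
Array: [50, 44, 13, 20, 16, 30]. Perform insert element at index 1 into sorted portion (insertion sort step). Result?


After one pass: [44, 50, 13, 20, 16, 30]


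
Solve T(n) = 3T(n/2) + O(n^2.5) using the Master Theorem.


a=3, b=2, c=2.5. log_2(3)=1.585 < c=2.5. Case 3: O(n^c) = O(n^2.500)
Complexity: O(n^2.500)


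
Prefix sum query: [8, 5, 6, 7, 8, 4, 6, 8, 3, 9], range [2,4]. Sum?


Prefix sums: [0, 8, 13, 19, 26, 34, 38, 44, 52, 55, 64]
Sum[2..4] = prefix[5] - prefix[2] = 34 - 13 = 21


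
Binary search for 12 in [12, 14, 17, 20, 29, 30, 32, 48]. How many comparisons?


Search for 12:
[0,7] mid=3 arr[3]=20
[0,2] mid=1 arr[1]=14
[0,0] mid=0 arr[0]=12
Total: 3 comparisons


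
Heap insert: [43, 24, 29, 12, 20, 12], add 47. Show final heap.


Append 47: [43, 24, 29, 12, 20, 12, 47]
Bubble up: swap idx 6(47) with idx 2(29); swap idx 2(47) with idx 0(43)
Result: [47, 24, 43, 12, 20, 12, 29]


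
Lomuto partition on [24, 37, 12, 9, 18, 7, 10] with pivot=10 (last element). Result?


Elements <= 10 go left of pivot.
Result: [9, 7, 10, 24, 18, 37, 12], pivot at index 2


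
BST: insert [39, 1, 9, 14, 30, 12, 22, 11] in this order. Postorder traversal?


Root = 39; build tree by BST insertion.
Postorder traversal: [11, 12, 22, 30, 14, 9, 1, 39]


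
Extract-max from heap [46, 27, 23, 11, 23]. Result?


Max = 46
Replace root with last, heapify down
Resulting heap: [27, 23, 23, 11]


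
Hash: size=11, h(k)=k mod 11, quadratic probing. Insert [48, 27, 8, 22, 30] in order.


Insertions: 48->slot 4; 27->slot 5; 8->slot 8; 22->slot 0; 30->slot 9
Table: [22, None, None, None, 48, 27, None, None, 8, 30, None]


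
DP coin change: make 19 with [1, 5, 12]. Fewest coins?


dp[0]=0; dp[i]=1+min(dp[i-c] for c in coins)
...dp[14]=3, dp[15]=3, dp[16]=4, dp[17]=2, dp[18]=3, dp[19]=4
Minimum coins for 19 = 4


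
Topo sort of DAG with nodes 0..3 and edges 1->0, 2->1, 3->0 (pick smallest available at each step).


Kahn's algorithm, process smallest node first
Order: [2, 1, 3, 0]


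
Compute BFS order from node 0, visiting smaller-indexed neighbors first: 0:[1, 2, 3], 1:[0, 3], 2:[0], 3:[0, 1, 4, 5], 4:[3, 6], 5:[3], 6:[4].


BFS queue: start with [0]
Visit order: [0, 1, 2, 3, 4, 5, 6]


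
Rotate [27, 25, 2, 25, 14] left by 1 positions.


Left rotate by 1: [25, 2, 25, 14, 27]


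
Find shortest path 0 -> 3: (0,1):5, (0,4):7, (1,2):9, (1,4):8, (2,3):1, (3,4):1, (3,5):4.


Dijkstra from 0:
Distances: {0: 0, 1: 5, 2: 9, 3: 8, 4: 7, 5: 12}
Shortest distance to 3 = 8, path = [0, 4, 3]


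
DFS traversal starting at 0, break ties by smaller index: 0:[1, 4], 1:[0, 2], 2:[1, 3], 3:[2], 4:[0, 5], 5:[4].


DFS stack-based: start with [0]
Visit order: [0, 1, 2, 3, 4, 5]


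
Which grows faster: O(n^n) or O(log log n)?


double-logarithmic grows slower than n^n
O(log log n) is asymptotically smaller; O(n^n) grows faster


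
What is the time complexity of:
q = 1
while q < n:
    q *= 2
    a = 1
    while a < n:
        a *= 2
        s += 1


Per nesting level: O(log n) * O(log n) = O((log n)^2)
Complexity: O((log n)^2)


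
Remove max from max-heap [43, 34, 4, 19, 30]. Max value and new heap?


Max = 43
Replace root with last, heapify down
Resulting heap: [34, 30, 4, 19]


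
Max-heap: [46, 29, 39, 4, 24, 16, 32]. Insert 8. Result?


Append 8: [46, 29, 39, 4, 24, 16, 32, 8]
Bubble up: swap idx 7(8) with idx 3(4)
Result: [46, 29, 39, 8, 24, 16, 32, 4]


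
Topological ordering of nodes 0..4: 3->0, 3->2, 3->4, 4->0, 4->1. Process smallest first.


Kahn's algorithm, process smallest node first
Order: [3, 2, 4, 0, 1]


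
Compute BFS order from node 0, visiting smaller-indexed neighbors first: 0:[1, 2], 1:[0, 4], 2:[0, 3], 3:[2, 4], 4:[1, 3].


BFS queue: start with [0]
Visit order: [0, 1, 2, 4, 3]


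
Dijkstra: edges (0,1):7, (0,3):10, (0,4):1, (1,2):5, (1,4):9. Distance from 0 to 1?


Dijkstra from 0:
Distances: {0: 0, 1: 7, 2: 12, 3: 10, 4: 1}
Shortest distance to 1 = 7, path = [0, 1]


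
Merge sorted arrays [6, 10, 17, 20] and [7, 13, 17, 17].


Compare heads, take smaller each step.
Merged: [6, 7, 10, 13, 17, 17, 17, 20]


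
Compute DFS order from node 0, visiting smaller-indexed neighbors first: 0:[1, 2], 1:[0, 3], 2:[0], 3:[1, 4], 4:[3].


DFS stack-based: start with [0]
Visit order: [0, 1, 3, 4, 2]


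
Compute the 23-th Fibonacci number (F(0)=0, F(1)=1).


F(n)=F(n-1)+F(n-2)
...F(21)=10946, F(22)=17711, F(23)=28657


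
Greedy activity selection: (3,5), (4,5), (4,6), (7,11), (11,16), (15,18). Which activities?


Greedy: pick earliest-ending, then skip overlaps.
Selected (3 activities): [(3, 5), (7, 11), (11, 16)]


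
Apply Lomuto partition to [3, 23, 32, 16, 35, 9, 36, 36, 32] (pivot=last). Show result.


Elements <= 32 go left of pivot.
Result: [3, 23, 32, 16, 9, 32, 36, 36, 35], pivot at index 5
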